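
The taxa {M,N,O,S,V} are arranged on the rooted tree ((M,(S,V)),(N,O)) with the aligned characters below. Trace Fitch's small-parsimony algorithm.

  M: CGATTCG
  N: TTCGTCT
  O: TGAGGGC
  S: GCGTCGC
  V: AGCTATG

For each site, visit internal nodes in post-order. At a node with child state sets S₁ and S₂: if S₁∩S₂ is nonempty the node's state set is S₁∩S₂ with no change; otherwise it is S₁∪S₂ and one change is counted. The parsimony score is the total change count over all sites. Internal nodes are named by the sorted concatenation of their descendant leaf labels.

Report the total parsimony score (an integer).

18

[col 0] SV: children S:{G}, V:{A} ∪→ {A,G}; cost 1
[col 0] MSV: children M:{C}, SV:{A,G} ∪→ {A,C,G}; cost 1
[col 0] NO: children N:{T}, O:{T} ∩→ {T}; cost 0
[col 0] MNOSV: children MSV:{A,C,G}, NO:{T} ∪→ {A,C,G,T}; cost 1
[col 1] SV: children S:{C}, V:{G} ∪→ {C,G}; cost 1
[col 1] MSV: children M:{G}, SV:{C,G} ∩→ {G}; cost 0
[col 1] NO: children N:{T}, O:{G} ∪→ {G,T}; cost 1
[col 1] MNOSV: children MSV:{G}, NO:{G,T} ∩→ {G}; cost 0
[col 2] SV: children S:{G}, V:{C} ∪→ {C,G}; cost 1
[col 2] MSV: children M:{A}, SV:{C,G} ∪→ {A,C,G}; cost 1
[col 2] NO: children N:{C}, O:{A} ∪→ {A,C}; cost 1
[col 2] MNOSV: children MSV:{A,C,G}, NO:{A,C} ∩→ {A,C}; cost 0
[col 3] SV: children S:{T}, V:{T} ∩→ {T}; cost 0
[col 3] MSV: children M:{T}, SV:{T} ∩→ {T}; cost 0
[col 3] NO: children N:{G}, O:{G} ∩→ {G}; cost 0
[col 3] MNOSV: children MSV:{T}, NO:{G} ∪→ {G,T}; cost 1
[col 4] SV: children S:{C}, V:{A} ∪→ {A,C}; cost 1
[col 4] MSV: children M:{T}, SV:{A,C} ∪→ {A,C,T}; cost 1
[col 4] NO: children N:{T}, O:{G} ∪→ {G,T}; cost 1
[col 4] MNOSV: children MSV:{A,C,T}, NO:{G,T} ∩→ {T}; cost 0
[col 5] SV: children S:{G}, V:{T} ∪→ {G,T}; cost 1
[col 5] MSV: children M:{C}, SV:{G,T} ∪→ {C,G,T}; cost 1
[col 5] NO: children N:{C}, O:{G} ∪→ {C,G}; cost 1
[col 5] MNOSV: children MSV:{C,G,T}, NO:{C,G} ∩→ {C,G}; cost 0
[col 6] SV: children S:{C}, V:{G} ∪→ {C,G}; cost 1
[col 6] MSV: children M:{G}, SV:{C,G} ∩→ {G}; cost 0
[col 6] NO: children N:{T}, O:{C} ∪→ {C,T}; cost 1
[col 6] MNOSV: children MSV:{G}, NO:{C,T} ∪→ {C,G,T}; cost 1
per-site changes: [3, 2, 3, 1, 3, 3, 3]; total = 18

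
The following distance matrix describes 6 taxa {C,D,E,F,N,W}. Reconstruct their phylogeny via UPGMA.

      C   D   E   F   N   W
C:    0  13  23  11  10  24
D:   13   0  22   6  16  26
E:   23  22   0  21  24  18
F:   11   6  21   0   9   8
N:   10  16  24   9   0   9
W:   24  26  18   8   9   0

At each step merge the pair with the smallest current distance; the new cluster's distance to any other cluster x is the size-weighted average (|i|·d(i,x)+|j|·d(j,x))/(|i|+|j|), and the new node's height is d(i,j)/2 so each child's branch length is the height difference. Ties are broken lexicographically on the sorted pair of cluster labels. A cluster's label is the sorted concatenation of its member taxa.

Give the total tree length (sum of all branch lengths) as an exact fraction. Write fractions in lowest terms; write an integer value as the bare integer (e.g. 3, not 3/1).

857/20

1. join D+F (d=6) ⇒ DF; edges |D|=3, |F|=3
  updated: d(C,DF)=12, d(DF,E)=43/2, d(DF,N)=25/2, d(DF,W)=17
2. join N+W (d=9) ⇒ NW; edges |N|=9/2, |W|=9/2
  updated: d(C,NW)=17, d(DF,NW)=59/4, d(E,NW)=21
3. join C+DF (d=12) ⇒ CDF; edges |C|=6, |DF|=3
  updated: d(CDF,E)=22, d(CDF,NW)=31/2
4. join CDF+NW (d=31/2) ⇒ CDFNW; edges |CDF|=7/4, |NW|=13/4
  updated: d(CDFNW,E)=108/5
5. join CDFNW+E (d=108/5) ⇒ CDEFNW; edges |CDFNW|=61/20, |E|=54/5
final tree: (((C:6,(D:3,F:3):3):7/4,(N:9/2,W:9/2):13/4):61/20,E:54/5)
total length: 857/20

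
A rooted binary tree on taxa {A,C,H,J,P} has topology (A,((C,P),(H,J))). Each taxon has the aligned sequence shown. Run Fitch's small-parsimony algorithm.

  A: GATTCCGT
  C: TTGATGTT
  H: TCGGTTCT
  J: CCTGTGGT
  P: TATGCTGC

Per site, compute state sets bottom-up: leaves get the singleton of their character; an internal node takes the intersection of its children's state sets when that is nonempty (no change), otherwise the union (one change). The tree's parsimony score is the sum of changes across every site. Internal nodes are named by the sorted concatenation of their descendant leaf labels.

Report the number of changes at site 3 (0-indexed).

CP@0: {T} ∩ {T} = {T} (intersection, +0)
HJ@0: {T} ∪ {C} = {C,T} (union, +1)
CHJP@0: {T} ∩ {C,T} = {T} (intersection, +0)
ACHJP@0: {G} ∪ {T} = {G,T} (union, +1)
CP@1: {T} ∪ {A} = {A,T} (union, +1)
HJ@1: {C} ∩ {C} = {C} (intersection, +0)
CHJP@1: {A,T} ∪ {C} = {A,C,T} (union, +1)
ACHJP@1: {A} ∩ {A,C,T} = {A} (intersection, +0)
CP@2: {G} ∪ {T} = {G,T} (union, +1)
HJ@2: {G} ∪ {T} = {G,T} (union, +1)
CHJP@2: {G,T} ∩ {G,T} = {G,T} (intersection, +0)
ACHJP@2: {T} ∩ {G,T} = {T} (intersection, +0)
CP@3: {A} ∪ {G} = {A,G} (union, +1)
HJ@3: {G} ∩ {G} = {G} (intersection, +0)
CHJP@3: {A,G} ∩ {G} = {G} (intersection, +0)
ACHJP@3: {T} ∪ {G} = {G,T} (union, +1)
CP@4: {T} ∪ {C} = {C,T} (union, +1)
HJ@4: {T} ∩ {T} = {T} (intersection, +0)
CHJP@4: {C,T} ∩ {T} = {T} (intersection, +0)
ACHJP@4: {C} ∪ {T} = {C,T} (union, +1)
CP@5: {G} ∪ {T} = {G,T} (union, +1)
HJ@5: {T} ∪ {G} = {G,T} (union, +1)
CHJP@5: {G,T} ∩ {G,T} = {G,T} (intersection, +0)
ACHJP@5: {C} ∪ {G,T} = {C,G,T} (union, +1)
CP@6: {T} ∪ {G} = {G,T} (union, +1)
HJ@6: {C} ∪ {G} = {C,G} (union, +1)
CHJP@6: {G,T} ∩ {C,G} = {G} (intersection, +0)
ACHJP@6: {G} ∩ {G} = {G} (intersection, +0)
CP@7: {T} ∪ {C} = {C,T} (union, +1)
HJ@7: {T} ∩ {T} = {T} (intersection, +0)
CHJP@7: {C,T} ∩ {T} = {T} (intersection, +0)
ACHJP@7: {T} ∩ {T} = {T} (intersection, +0)
per-site changes: [2, 2, 2, 2, 2, 3, 2, 1]; total = 16

2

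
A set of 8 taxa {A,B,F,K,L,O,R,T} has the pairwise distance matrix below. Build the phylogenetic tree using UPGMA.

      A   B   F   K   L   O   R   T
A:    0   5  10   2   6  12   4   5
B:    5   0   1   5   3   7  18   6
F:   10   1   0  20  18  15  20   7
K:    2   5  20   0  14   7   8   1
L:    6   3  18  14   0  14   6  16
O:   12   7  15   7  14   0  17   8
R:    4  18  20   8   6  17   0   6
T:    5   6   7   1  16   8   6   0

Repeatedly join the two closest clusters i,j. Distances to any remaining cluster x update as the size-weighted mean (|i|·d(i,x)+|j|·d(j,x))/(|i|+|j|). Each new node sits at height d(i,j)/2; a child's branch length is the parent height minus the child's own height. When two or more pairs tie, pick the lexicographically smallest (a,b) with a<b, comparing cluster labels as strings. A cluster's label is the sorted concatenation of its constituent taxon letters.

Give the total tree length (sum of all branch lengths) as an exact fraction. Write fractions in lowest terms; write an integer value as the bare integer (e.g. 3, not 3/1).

iteration 1: select B,F (d=1); attach at lengths (1/2, 1/2); label the merged cluster BF
  updated: d(A,BF)=15/2, d(BF,K)=25/2, d(BF,L)=21/2, d(BF,O)=11, d(BF,R)=19, d(BF,T)=13/2
iteration 2: select K,T (d=1); attach at lengths (1/2, 1/2); label the merged cluster KT
  updated: d(A,KT)=7/2, d(BF,KT)=19/2, d(KT,L)=15, d(KT,O)=15/2, d(KT,R)=7
iteration 3: select A,KT (d=7/2); attach at lengths (7/4, 5/4); label the merged cluster AKT
  updated: d(AKT,BF)=53/6, d(AKT,L)=12, d(AKT,O)=9, d(AKT,R)=6
iteration 4: select AKT,R (d=6); attach at lengths (5/4, 3); label the merged cluster AKRT
  updated: d(AKRT,BF)=91/8, d(AKRT,L)=21/2, d(AKRT,O)=11
iteration 5: select AKRT,L (d=21/2); attach at lengths (9/4, 21/4); label the merged cluster AKLRT
  updated: d(AKLRT,BF)=56/5, d(AKLRT,O)=58/5
iteration 6: select BF,O (d=11); attach at lengths (5, 11/2); label the merged cluster BFO
  updated: d(AKLRT,BFO)=34/3
iteration 7: select AKLRT,BFO (d=34/3); attach at lengths (5/12, 1/6); label the merged cluster ABFKLORT
final tree: ((((A:7/4,(K:1/2,T:1/2):5/4):5/4,R:3):9/4,L:21/4):5/12,((B:1/2,F:1/2):5,O:11/2):1/6)
total length: 167/6

167/6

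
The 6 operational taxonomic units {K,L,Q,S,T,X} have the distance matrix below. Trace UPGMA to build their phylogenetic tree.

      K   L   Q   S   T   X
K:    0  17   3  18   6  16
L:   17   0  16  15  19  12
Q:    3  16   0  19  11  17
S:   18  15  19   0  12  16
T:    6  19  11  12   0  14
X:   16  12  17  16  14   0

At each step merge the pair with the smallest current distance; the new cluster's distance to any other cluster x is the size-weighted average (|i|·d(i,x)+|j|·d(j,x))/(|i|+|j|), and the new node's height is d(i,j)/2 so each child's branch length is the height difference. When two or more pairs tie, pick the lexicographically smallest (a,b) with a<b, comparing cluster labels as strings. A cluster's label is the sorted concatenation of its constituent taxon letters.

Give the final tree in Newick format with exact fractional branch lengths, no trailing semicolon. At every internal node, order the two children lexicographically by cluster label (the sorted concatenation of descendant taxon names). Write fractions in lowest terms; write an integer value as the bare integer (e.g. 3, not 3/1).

(((K:3/2,Q:3/2):11/4,T:17/4):143/36,((L:6,X:6):7/4,S:31/4):17/36)

iteration 1: select K,Q (d=3); attach at lengths (3/2, 3/2); label the merged cluster KQ
  updated: d(KQ,L)=33/2, d(KQ,S)=37/2, d(KQ,T)=17/2, d(KQ,X)=33/2
iteration 2: select KQ,T (d=17/2); attach at lengths (11/4, 17/4); label the merged cluster KQT
  updated: d(KQT,L)=52/3, d(KQT,S)=49/3, d(KQT,X)=47/3
iteration 3: select L,X (d=12); attach at lengths (6, 6); label the merged cluster LX
  updated: d(KQT,LX)=33/2, d(LX,S)=31/2
iteration 4: select LX,S (d=31/2); attach at lengths (7/4, 31/4); label the merged cluster LSX
  updated: d(KQT,LSX)=148/9
iteration 5: select KQT,LSX (d=148/9); attach at lengths (143/36, 17/36); label the merged cluster KLQSTX
final tree: (((K:3/2,Q:3/2):11/4,T:17/4):143/36,((L:6,X:6):7/4,S:31/4):17/36)
total length: 647/18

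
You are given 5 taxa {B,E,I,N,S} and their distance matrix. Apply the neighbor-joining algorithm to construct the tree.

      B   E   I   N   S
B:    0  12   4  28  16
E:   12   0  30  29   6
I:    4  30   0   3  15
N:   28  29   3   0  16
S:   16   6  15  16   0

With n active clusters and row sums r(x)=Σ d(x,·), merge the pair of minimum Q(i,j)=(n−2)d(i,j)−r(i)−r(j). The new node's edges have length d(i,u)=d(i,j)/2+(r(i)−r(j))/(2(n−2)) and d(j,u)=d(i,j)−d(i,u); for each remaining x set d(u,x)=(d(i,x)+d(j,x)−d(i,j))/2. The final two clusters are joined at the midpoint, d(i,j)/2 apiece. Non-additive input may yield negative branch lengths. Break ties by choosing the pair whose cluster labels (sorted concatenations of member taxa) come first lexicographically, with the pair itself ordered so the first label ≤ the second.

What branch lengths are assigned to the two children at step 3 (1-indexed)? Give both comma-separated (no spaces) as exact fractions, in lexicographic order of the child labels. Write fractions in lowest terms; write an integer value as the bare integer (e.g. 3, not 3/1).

29/4,11/2

step 1: merge (I,N) at d=3, Q=-119; branch lengths I→-5/2, N→11/2; new cluster IN
  updated: d(B,IN)=29/2, d(E,IN)=28, d(IN,S)=14
step 2: merge (B,IN) at d=29/2, Q=-70; branch lengths B→15/4, IN→43/4; new cluster BIN
  updated: d(BIN,E)=51/4, d(BIN,S)=31/4
step 3: merge (BIN,E) at d=51/4, Q=-53/2; branch lengths BIN→29/4, E→11/2; new cluster BEIN
  updated: d(BEIN,S)=1/2
step 4: merge (BEIN,S) at d=1/2; branch lengths BEIN→1/4, S→1/4; new cluster BEINS
final tree: (((B:15/4,(I:-5/2,N:11/2):43/4):29/4,E:11/2):1/4,S:1/4)
total length: 123/4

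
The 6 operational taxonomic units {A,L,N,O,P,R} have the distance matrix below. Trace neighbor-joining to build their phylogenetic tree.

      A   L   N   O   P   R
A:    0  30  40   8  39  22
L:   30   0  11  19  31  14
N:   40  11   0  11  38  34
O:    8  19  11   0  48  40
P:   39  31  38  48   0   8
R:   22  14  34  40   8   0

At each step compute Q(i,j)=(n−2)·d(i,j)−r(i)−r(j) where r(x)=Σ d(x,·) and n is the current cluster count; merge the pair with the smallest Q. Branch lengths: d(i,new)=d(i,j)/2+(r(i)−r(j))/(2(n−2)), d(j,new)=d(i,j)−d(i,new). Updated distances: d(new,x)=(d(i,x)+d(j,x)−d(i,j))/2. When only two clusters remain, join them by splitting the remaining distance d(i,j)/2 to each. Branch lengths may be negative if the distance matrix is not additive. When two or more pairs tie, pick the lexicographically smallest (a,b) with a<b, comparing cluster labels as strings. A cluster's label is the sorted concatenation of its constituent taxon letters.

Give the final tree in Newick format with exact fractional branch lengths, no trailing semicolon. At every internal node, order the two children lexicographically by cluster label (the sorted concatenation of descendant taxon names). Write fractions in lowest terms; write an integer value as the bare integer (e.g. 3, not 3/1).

iteration 1: select P,R (d=8, Q=-250); attach at lengths (39/4, -7/4); label the merged cluster PR
  updated: d(A,PR)=53/2, d(L,PR)=37/2, d(N,PR)=32, d(O,PR)=40
iteration 2: select A,O (d=8, Q=-317/2); attach at lengths (101/12, -5/12); label the merged cluster AO
  updated: d(AO,L)=41/2, d(AO,N)=43/2, d(AO,PR)=117/4
iteration 3: select AO,N (d=43/2, Q=-371/4); attach at lengths (199/16, 145/16); label the merged cluster ANO
  updated: d(ANO,L)=5, d(ANO,PR)=159/8
iteration 4: select ANO,L (d=5, Q=-347/8); attach at lengths (51/16, 29/16); label the merged cluster ALNO
  updated: d(ALNO,PR)=267/16
iteration 5: select ALNO,PR (d=267/16); attach at lengths (267/32, 267/32); label the merged cluster ALNOPR
final tree: ((((A:101/12,O:-5/12):199/16,N:145/16):51/16,L:29/16):267/32,(P:39/4,R:-7/4):267/32)
total length: 947/16

((((A:101/12,O:-5/12):199/16,N:145/16):51/16,L:29/16):267/32,(P:39/4,R:-7/4):267/32)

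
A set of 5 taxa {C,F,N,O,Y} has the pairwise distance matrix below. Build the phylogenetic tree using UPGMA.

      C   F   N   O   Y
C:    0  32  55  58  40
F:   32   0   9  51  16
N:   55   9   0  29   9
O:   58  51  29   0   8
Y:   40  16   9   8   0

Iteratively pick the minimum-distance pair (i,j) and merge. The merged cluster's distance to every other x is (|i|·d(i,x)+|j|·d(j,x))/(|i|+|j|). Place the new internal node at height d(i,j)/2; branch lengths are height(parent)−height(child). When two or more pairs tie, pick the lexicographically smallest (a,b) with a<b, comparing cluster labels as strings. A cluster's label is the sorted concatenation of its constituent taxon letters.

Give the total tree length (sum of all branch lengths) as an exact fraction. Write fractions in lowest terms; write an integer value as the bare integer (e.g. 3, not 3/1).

543/8

1. join O+Y (d=8) ⇒ OY; edges |O|=4, |Y|=4
  updated: d(C,OY)=49, d(F,OY)=67/2, d(N,OY)=19
2. join F+N (d=9) ⇒ FN; edges |F|=9/2, |N|=9/2
  updated: d(C,FN)=87/2, d(FN,OY)=105/4
3. join FN+OY (d=105/4) ⇒ FNOY; edges |FN|=69/8, |OY|=73/8
  updated: d(C,FNOY)=185/4
4. join C+FNOY (d=185/4) ⇒ CFNOY; edges |C|=185/8, |FNOY|=10
final tree: (C:185/8,((F:9/2,N:9/2):69/8,(O:4,Y:4):73/8):10)
total length: 543/8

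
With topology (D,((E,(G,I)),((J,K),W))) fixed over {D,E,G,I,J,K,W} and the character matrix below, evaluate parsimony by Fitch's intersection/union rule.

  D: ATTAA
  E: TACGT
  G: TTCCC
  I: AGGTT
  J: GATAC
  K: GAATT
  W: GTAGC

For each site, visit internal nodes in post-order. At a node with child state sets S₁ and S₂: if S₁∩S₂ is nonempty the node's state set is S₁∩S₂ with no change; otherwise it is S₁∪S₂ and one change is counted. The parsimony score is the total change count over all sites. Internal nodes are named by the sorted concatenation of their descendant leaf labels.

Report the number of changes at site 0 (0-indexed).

3

[col 0] GI: children G:{T}, I:{A} ∪→ {A,T}; cost 1
[col 0] EGI: children E:{T}, GI:{A,T} ∩→ {T}; cost 0
[col 0] JK: children J:{G}, K:{G} ∩→ {G}; cost 0
[col 0] JKW: children JK:{G}, W:{G} ∩→ {G}; cost 0
[col 0] EGIJKW: children EGI:{T}, JKW:{G} ∪→ {G,T}; cost 1
[col 0] DEGIJKW: children D:{A}, EGIJKW:{G,T} ∪→ {A,G,T}; cost 1
[col 1] GI: children G:{T}, I:{G} ∪→ {G,T}; cost 1
[col 1] EGI: children E:{A}, GI:{G,T} ∪→ {A,G,T}; cost 1
[col 1] JK: children J:{A}, K:{A} ∩→ {A}; cost 0
[col 1] JKW: children JK:{A}, W:{T} ∪→ {A,T}; cost 1
[col 1] EGIJKW: children EGI:{A,G,T}, JKW:{A,T} ∩→ {A,T}; cost 0
[col 1] DEGIJKW: children D:{T}, EGIJKW:{A,T} ∩→ {T}; cost 0
[col 2] GI: children G:{C}, I:{G} ∪→ {C,G}; cost 1
[col 2] EGI: children E:{C}, GI:{C,G} ∩→ {C}; cost 0
[col 2] JK: children J:{T}, K:{A} ∪→ {A,T}; cost 1
[col 2] JKW: children JK:{A,T}, W:{A} ∩→ {A}; cost 0
[col 2] EGIJKW: children EGI:{C}, JKW:{A} ∪→ {A,C}; cost 1
[col 2] DEGIJKW: children D:{T}, EGIJKW:{A,C} ∪→ {A,C,T}; cost 1
[col 3] GI: children G:{C}, I:{T} ∪→ {C,T}; cost 1
[col 3] EGI: children E:{G}, GI:{C,T} ∪→ {C,G,T}; cost 1
[col 3] JK: children J:{A}, K:{T} ∪→ {A,T}; cost 1
[col 3] JKW: children JK:{A,T}, W:{G} ∪→ {A,G,T}; cost 1
[col 3] EGIJKW: children EGI:{C,G,T}, JKW:{A,G,T} ∩→ {G,T}; cost 0
[col 3] DEGIJKW: children D:{A}, EGIJKW:{G,T} ∪→ {A,G,T}; cost 1
[col 4] GI: children G:{C}, I:{T} ∪→ {C,T}; cost 1
[col 4] EGI: children E:{T}, GI:{C,T} ∩→ {T}; cost 0
[col 4] JK: children J:{C}, K:{T} ∪→ {C,T}; cost 1
[col 4] JKW: children JK:{C,T}, W:{C} ∩→ {C}; cost 0
[col 4] EGIJKW: children EGI:{T}, JKW:{C} ∪→ {C,T}; cost 1
[col 4] DEGIJKW: children D:{A}, EGIJKW:{C,T} ∪→ {A,C,T}; cost 1
per-site changes: [3, 3, 4, 5, 4]; total = 19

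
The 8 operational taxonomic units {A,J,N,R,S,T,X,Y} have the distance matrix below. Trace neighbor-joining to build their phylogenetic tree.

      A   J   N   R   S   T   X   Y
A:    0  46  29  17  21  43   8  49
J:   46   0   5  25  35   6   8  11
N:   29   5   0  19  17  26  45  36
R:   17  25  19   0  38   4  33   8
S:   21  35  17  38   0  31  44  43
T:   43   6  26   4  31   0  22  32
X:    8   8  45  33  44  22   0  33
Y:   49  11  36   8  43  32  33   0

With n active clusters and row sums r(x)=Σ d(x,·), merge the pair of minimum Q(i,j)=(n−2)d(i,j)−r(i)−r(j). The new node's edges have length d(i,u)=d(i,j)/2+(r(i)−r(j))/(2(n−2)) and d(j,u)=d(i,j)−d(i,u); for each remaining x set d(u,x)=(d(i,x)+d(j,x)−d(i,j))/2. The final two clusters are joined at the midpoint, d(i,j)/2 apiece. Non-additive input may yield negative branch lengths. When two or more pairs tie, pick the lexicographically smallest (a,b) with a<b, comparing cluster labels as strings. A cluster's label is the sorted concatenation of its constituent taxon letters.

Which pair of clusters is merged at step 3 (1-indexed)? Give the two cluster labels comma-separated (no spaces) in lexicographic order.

step 1: merge (A,X) at d=8, Q=-358; branch lengths A→17/3, X→7/3; new cluster AX
  updated: d(AX,J)=23, d(AX,N)=33, d(AX,R)=21, d(AX,S)=57/2, d(AX,T)=57/2, d(AX,Y)=37
step 2: merge (N,S) at d=17, Q=-487/2; branch lengths N→57/20, S→283/20; new cluster NS
  updated: d(AX,NS)=89/4, d(J,NS)=23/2, d(NS,R)=20, d(NS,T)=20, d(NS,Y)=31
step 3: merge (R,Y) at d=8, Q=-165; branch lengths R→-9/8, Y→73/8; new cluster RY
  updated: d(AX,RY)=25, d(J,RY)=14, d(NS,RY)=43/2, d(RY,T)=14
step 4: merge (AX,NS) at d=89/4, Q=-429/4; branch lengths AX→361/24, NS→173/24; new cluster ANSX
  updated: d(ANSX,J)=49/8, d(ANSX,RY)=97/8, d(ANSX,T)=105/8
step 5: merge (ANSX,RY) at d=97/8, Q=-189/4; branch lengths ANSX→31/8, RY→33/4; new cluster ANRSXY
  updated: d(ANRSXY,J)=4, d(ANRSXY,T)=15/2
step 6: merge (ANRSXY,J) at d=4, Q=-35/2; branch lengths ANRSXY→11/4, J→5/4; new cluster AJNRSXY
  updated: d(AJNRSXY,T)=19/4
step 7: merge (AJNRSXY,T) at d=19/4; branch lengths AJNRSXY→19/8, T→19/8; new cluster AJNRSTXY
final tree: (((((A:17/3,X:7/3):361/24,(N:57/20,S:283/20):173/24):31/8,(R:-9/8,Y:73/8):33/4):11/4,J:5/4):19/8,T:19/8)
total length: 609/8

R,Y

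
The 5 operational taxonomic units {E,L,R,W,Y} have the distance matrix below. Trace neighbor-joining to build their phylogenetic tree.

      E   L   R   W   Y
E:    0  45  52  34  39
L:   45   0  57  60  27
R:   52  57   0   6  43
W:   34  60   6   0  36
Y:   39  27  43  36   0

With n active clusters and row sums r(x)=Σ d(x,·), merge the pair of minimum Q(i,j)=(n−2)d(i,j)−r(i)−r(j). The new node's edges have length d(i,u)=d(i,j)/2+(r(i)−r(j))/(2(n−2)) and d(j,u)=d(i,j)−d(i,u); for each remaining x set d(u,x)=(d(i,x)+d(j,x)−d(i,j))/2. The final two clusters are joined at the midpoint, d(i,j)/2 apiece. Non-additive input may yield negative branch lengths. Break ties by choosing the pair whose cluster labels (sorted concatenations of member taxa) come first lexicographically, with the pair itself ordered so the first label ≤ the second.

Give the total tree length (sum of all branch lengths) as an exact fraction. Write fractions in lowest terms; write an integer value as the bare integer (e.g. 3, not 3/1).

iteration 1: select R,W (d=6, Q=-276); attach at lengths (20/3, -2/3); label the merged cluster RW
  updated: d(E,RW)=40, d(L,RW)=111/2, d(RW,Y)=73/2
iteration 2: select E,RW (d=40, Q=-176); attach at lengths (18, 22); label the merged cluster ERW
  updated: d(ERW,L)=121/4, d(ERW,Y)=71/4
iteration 3: select ERW,L (d=121/4, Q=-75); attach at lengths (21/2, 79/4); label the merged cluster ELRW
  updated: d(ELRW,Y)=29/4
iteration 4: select ELRW,Y (d=29/4); attach at lengths (29/8, 29/8); label the merged cluster ELRWY
final tree: (((E:18,(R:20/3,W:-2/3):22):21/2,L:79/4):29/8,Y:29/8)
total length: 167/2

167/2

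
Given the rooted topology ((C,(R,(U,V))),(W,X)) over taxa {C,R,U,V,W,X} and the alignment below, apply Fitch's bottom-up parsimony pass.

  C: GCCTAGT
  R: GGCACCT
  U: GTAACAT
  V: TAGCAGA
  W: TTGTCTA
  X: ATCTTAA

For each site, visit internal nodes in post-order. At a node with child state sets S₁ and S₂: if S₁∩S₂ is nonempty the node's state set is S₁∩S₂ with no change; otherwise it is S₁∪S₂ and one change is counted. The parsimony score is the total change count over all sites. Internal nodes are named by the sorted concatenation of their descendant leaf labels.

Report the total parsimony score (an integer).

site 0, node UV: U={G} ∪ V={T} → {G,T} (+1)
site 0, node RUV: R={G} ∩ UV={G,T} → {G} (+0)
site 0, node CRUV: C={G} ∩ RUV={G} → {G} (+0)
site 0, node WX: W={T} ∪ X={A} → {A,T} (+1)
site 0, node CRUVWX: CRUV={G} ∪ WX={A,T} → {A,G,T} (+1)
site 1, node UV: U={T} ∪ V={A} → {A,T} (+1)
site 1, node RUV: R={G} ∪ UV={A,T} → {A,G,T} (+1)
site 1, node CRUV: C={C} ∪ RUV={A,G,T} → {A,C,G,T} (+1)
site 1, node WX: W={T} ∩ X={T} → {T} (+0)
site 1, node CRUVWX: CRUV={A,C,G,T} ∩ WX={T} → {T} (+0)
site 2, node UV: U={A} ∪ V={G} → {A,G} (+1)
site 2, node RUV: R={C} ∪ UV={A,G} → {A,C,G} (+1)
site 2, node CRUV: C={C} ∩ RUV={A,C,G} → {C} (+0)
site 2, node WX: W={G} ∪ X={C} → {C,G} (+1)
site 2, node CRUVWX: CRUV={C} ∩ WX={C,G} → {C} (+0)
site 3, node UV: U={A} ∪ V={C} → {A,C} (+1)
site 3, node RUV: R={A} ∩ UV={A,C} → {A} (+0)
site 3, node CRUV: C={T} ∪ RUV={A} → {A,T} (+1)
site 3, node WX: W={T} ∩ X={T} → {T} (+0)
site 3, node CRUVWX: CRUV={A,T} ∩ WX={T} → {T} (+0)
site 4, node UV: U={C} ∪ V={A} → {A,C} (+1)
site 4, node RUV: R={C} ∩ UV={A,C} → {C} (+0)
site 4, node CRUV: C={A} ∪ RUV={C} → {A,C} (+1)
site 4, node WX: W={C} ∪ X={T} → {C,T} (+1)
site 4, node CRUVWX: CRUV={A,C} ∩ WX={C,T} → {C} (+0)
site 5, node UV: U={A} ∪ V={G} → {A,G} (+1)
site 5, node RUV: R={C} ∪ UV={A,G} → {A,C,G} (+1)
site 5, node CRUV: C={G} ∩ RUV={A,C,G} → {G} (+0)
site 5, node WX: W={T} ∪ X={A} → {A,T} (+1)
site 5, node CRUVWX: CRUV={G} ∪ WX={A,T} → {A,G,T} (+1)
site 6, node UV: U={T} ∪ V={A} → {A,T} (+1)
site 6, node RUV: R={T} ∩ UV={A,T} → {T} (+0)
site 6, node CRUV: C={T} ∩ RUV={T} → {T} (+0)
site 6, node WX: W={A} ∩ X={A} → {A} (+0)
site 6, node CRUVWX: CRUV={T} ∪ WX={A} → {A,T} (+1)
per-site changes: [3, 3, 3, 2, 3, 4, 2]; total = 20

20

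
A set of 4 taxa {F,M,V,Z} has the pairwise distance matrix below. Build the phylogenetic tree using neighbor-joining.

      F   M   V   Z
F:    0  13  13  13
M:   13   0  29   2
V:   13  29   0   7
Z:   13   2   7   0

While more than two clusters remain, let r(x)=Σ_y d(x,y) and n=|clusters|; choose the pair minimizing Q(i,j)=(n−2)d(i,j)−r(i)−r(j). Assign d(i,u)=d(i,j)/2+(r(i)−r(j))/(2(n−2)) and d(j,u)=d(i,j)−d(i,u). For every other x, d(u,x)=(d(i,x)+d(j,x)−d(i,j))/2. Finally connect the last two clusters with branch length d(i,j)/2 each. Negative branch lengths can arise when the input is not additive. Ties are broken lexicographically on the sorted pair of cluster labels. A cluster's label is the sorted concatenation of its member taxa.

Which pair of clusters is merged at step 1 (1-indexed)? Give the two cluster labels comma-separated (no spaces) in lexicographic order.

F,V

step 1: merge (F,V) at d=13, Q=-62; branch lengths F→4, V→9; new cluster FV
  updated: d(FV,M)=29/2, d(FV,Z)=7/2
step 2: merge (FV,M) at d=29/2, Q=-20; branch lengths FV→8, M→13/2; new cluster FMV
  updated: d(FMV,Z)=-9/2
step 3: merge (FMV,Z) at d=-9/2; branch lengths FMV→-9/4, Z→-9/4; new cluster FMVZ
final tree: (((F:4,V:9):8,M:13/2):-9/4,Z:-9/4)
total length: 23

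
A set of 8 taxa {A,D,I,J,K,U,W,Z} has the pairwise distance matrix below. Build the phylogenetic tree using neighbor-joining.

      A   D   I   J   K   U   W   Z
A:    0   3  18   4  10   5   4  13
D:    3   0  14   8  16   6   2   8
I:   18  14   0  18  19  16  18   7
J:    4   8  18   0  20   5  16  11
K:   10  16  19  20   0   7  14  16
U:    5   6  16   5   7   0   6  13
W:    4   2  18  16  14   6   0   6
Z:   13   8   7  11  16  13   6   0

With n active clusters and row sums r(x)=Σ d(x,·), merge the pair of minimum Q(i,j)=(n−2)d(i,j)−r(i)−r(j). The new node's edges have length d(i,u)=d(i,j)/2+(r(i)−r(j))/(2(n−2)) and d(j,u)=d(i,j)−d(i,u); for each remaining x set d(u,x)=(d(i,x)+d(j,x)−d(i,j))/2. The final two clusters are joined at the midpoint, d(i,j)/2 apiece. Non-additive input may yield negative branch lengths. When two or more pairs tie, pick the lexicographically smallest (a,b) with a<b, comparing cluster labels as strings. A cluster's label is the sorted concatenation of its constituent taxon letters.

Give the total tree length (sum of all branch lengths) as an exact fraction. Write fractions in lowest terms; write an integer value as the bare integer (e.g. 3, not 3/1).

iteration 1: select I,Z (d=7, Q=-142); attach at lengths (13/2, 1/2); label the merged cluster IZ
  updated: d(A,IZ)=12, d(D,IZ)=15/2, d(IZ,J)=11, d(IZ,K)=14, d(IZ,U)=11, d(IZ,W)=17/2
iteration 2: select K,U (d=7, Q=-86); attach at lengths (38/5, -3/5); label the merged cluster KU
  updated: d(A,KU)=4, d(D,KU)=15/2, d(IZ,KU)=9, d(J,KU)=9, d(KU,W)=13/2
iteration 3: select A,J (d=4, Q=-59); attach at lengths (-5/8, 37/8); label the merged cluster AJ
  updated: d(AJ,D)=7/2, d(AJ,IZ)=19/2, d(AJ,KU)=9/2, d(AJ,W)=8
iteration 4: select AJ,KU (d=9/2, Q=-79/2); attach at lengths (23/12, 31/12); label the merged cluster AJKU
  updated: d(AJKU,D)=13/4, d(AJKU,IZ)=7, d(AJKU,W)=5
iteration 5: select AJKU,IZ (d=7, Q=-97/4); attach at lengths (25/16, 87/16); label the merged cluster AIJKUZ
  updated: d(AIJKUZ,D)=15/8, d(AIJKUZ,W)=13/4
iteration 6: select AIJKUZ,D (d=15/8, Q=-57/8); attach at lengths (25/16, 5/16); label the merged cluster ADIJKUZ
  updated: d(ADIJKUZ,W)=27/16
iteration 7: select ADIJKUZ,W (d=27/16); attach at lengths (27/32, 27/32); label the merged cluster ADIJKUWZ
final tree: (((((A:-5/8,J:37/8):23/12,(K:38/5,U:-3/5):31/12):25/16,(I:13/2,Z:1/2):87/16):25/16,D:5/16):27/32,W:27/32)
total length: 529/16

529/16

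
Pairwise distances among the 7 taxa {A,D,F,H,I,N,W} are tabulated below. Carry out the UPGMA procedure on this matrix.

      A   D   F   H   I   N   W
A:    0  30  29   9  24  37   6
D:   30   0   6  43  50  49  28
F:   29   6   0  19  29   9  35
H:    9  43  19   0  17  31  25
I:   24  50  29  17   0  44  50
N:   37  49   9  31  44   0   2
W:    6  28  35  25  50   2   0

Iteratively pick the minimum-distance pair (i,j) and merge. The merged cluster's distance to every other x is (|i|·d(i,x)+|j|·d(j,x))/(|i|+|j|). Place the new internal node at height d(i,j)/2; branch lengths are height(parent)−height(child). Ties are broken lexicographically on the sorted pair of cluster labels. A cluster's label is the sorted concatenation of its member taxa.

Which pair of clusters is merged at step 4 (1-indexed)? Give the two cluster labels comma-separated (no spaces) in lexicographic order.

iteration 1: select N,W (d=2); attach at lengths (1, 1); label the merged cluster NW
  updated: d(A,NW)=43/2, d(D,NW)=77/2, d(F,NW)=22, d(H,NW)=28, d(I,NW)=47
iteration 2: select D,F (d=6); attach at lengths (3, 3); label the merged cluster DF
  updated: d(A,DF)=59/2, d(DF,H)=31, d(DF,I)=79/2, d(DF,NW)=121/4
iteration 3: select A,H (d=9); attach at lengths (9/2, 9/2); label the merged cluster AH
  updated: d(AH,DF)=121/4, d(AH,I)=41/2, d(AH,NW)=99/4
iteration 4: select AH,I (d=41/2); attach at lengths (23/4, 41/4); label the merged cluster AHI
  updated: d(AHI,DF)=100/3, d(AHI,NW)=193/6
iteration 5: select DF,NW (d=121/4); attach at lengths (97/8, 113/8); label the merged cluster DFNW
  updated: d(AHI,DFNW)=131/4
iteration 6: select AHI,DFNW (d=131/4); attach at lengths (49/8, 5/4); label the merged cluster ADFHINW
final tree: (((A:9/2,H:9/2):23/4,I:41/4):49/8,((D:3,F:3):97/8,(N:1,W:1):113/8):5/4)
total length: 533/8

AH,I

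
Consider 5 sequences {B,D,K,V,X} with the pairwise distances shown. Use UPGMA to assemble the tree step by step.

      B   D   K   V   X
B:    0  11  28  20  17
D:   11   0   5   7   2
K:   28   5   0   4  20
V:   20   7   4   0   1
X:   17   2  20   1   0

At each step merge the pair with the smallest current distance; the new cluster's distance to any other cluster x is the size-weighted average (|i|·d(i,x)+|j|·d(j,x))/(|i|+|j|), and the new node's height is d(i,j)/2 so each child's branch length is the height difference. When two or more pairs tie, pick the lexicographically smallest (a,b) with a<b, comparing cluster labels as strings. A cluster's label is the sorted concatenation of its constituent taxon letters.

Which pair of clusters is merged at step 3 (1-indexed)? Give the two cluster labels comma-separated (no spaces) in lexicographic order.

1. join V+X (d=1) ⇒ VX; edges |V|=1/2, |X|=1/2
  updated: d(B,VX)=37/2, d(D,VX)=9/2, d(K,VX)=12
2. join D+VX (d=9/2) ⇒ DVX; edges |D|=9/4, |VX|=7/4
  updated: d(B,DVX)=16, d(DVX,K)=29/3
3. join DVX+K (d=29/3) ⇒ DKVX; edges |DVX|=31/12, |K|=29/6
  updated: d(B,DKVX)=19
4. join B+DKVX (d=19) ⇒ BDKVX; edges |B|=19/2, |DKVX|=14/3
final tree: (B:19/2,((D:9/4,(V:1/2,X:1/2):7/4):31/12,K:29/6):14/3)
total length: 319/12

DVX,K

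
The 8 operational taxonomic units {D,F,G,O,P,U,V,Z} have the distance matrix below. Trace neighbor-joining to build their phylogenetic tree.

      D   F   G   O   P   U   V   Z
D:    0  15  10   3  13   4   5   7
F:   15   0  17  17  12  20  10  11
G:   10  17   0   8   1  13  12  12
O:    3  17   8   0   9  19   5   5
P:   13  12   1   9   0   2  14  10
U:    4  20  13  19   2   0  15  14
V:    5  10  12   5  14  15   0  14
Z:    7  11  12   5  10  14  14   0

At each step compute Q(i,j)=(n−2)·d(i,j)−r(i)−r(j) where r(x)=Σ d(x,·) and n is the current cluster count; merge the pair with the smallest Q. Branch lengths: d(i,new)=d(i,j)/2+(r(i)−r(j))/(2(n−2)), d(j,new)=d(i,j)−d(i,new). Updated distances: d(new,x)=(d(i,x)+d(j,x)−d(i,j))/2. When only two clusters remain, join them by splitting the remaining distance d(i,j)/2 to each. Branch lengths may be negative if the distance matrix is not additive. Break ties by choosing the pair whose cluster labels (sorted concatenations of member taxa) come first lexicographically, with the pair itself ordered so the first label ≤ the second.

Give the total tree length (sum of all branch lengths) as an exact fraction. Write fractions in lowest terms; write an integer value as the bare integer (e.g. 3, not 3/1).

1. join P+U (d=2, Q=-136) ⇒ PU; edges |P|=-7/6, |U|=19/6
  updated: d(D,PU)=15/2, d(F,PU)=15, d(G,PU)=6, d(O,PU)=13, d(PU,V)=27/2, d(PU,Z)=11
2. join G+PU (d=6, Q=-101) ⇒ GPU; edges |G|=29/10, |PU|=31/10
  updated: d(D,GPU)=23/4, d(F,GPU)=13, d(GPU,O)=15/2, d(GPU,V)=39/4, d(GPU,Z)=17/2
3. join F+V (d=10, Q=-279/4) ⇒ FV; edges |F|=249/32, |V|=71/32
  updated: d(D,FV)=5, d(FV,GPU)=51/8, d(FV,O)=6, d(FV,Z)=15/2
4. join O+Z (d=5, Q=-69/2) ⇒ OZ; edges |O|=17/12, |Z|=43/12
  updated: d(D,OZ)=5/2, d(FV,OZ)=17/4, d(GPU,OZ)=11/2
5. join D+OZ (d=5/2, Q=-41/2) ⇒ DOZ; edges |D|=3/2, |OZ|=1
  updated: d(DOZ,FV)=27/8, d(DOZ,GPU)=35/8
6. join DOZ+FV (d=27/8, Q=-113/8) ⇒ DFOVZ; edges |DOZ|=11/16, |FV|=43/16
  updated: d(DFOVZ,GPU)=59/16
7. join DFOVZ+GPU (d=59/16) ⇒ DFGOPUVZ; edges |DFOVZ|=59/32, |GPU|=59/32
final tree: (((D:3/2,(O:17/12,Z:43/12):1):11/16,(F:249/32,V:71/32):43/16):59/32,(G:29/10,(P:-7/6,U:19/6):31/10):59/32)
total length: 521/16

521/16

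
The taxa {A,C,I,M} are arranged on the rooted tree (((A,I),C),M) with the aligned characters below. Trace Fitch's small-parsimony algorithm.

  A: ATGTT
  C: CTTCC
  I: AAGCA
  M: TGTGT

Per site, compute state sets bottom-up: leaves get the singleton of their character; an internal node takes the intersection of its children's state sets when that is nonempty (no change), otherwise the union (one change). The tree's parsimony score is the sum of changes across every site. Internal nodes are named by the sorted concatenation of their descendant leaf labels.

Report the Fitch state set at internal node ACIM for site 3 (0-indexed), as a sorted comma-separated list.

[col 0] AI: children A:{A}, I:{A} ∩→ {A}; cost 0
[col 0] ACI: children AI:{A}, C:{C} ∪→ {A,C}; cost 1
[col 0] ACIM: children ACI:{A,C}, M:{T} ∪→ {A,C,T}; cost 1
[col 1] AI: children A:{T}, I:{A} ∪→ {A,T}; cost 1
[col 1] ACI: children AI:{A,T}, C:{T} ∩→ {T}; cost 0
[col 1] ACIM: children ACI:{T}, M:{G} ∪→ {G,T}; cost 1
[col 2] AI: children A:{G}, I:{G} ∩→ {G}; cost 0
[col 2] ACI: children AI:{G}, C:{T} ∪→ {G,T}; cost 1
[col 2] ACIM: children ACI:{G,T}, M:{T} ∩→ {T}; cost 0
[col 3] AI: children A:{T}, I:{C} ∪→ {C,T}; cost 1
[col 3] ACI: children AI:{C,T}, C:{C} ∩→ {C}; cost 0
[col 3] ACIM: children ACI:{C}, M:{G} ∪→ {C,G}; cost 1
[col 4] AI: children A:{T}, I:{A} ∪→ {A,T}; cost 1
[col 4] ACI: children AI:{A,T}, C:{C} ∪→ {A,C,T}; cost 1
[col 4] ACIM: children ACI:{A,C,T}, M:{T} ∩→ {T}; cost 0
per-site changes: [2, 2, 1, 2, 2]; total = 9

C,G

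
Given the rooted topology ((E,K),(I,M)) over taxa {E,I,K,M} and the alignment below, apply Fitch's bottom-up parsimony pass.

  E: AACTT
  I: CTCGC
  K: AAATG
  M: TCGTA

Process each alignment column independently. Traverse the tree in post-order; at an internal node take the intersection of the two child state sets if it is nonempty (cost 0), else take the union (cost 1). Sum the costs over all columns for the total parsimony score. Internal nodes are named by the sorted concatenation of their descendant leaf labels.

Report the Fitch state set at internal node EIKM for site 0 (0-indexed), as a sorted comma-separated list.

EK@0: {A} ∩ {A} = {A} (intersection, +0)
IM@0: {C} ∪ {T} = {C,T} (union, +1)
EIKM@0: {A} ∪ {C,T} = {A,C,T} (union, +1)
EK@1: {A} ∩ {A} = {A} (intersection, +0)
IM@1: {T} ∪ {C} = {C,T} (union, +1)
EIKM@1: {A} ∪ {C,T} = {A,C,T} (union, +1)
EK@2: {C} ∪ {A} = {A,C} (union, +1)
IM@2: {C} ∪ {G} = {C,G} (union, +1)
EIKM@2: {A,C} ∩ {C,G} = {C} (intersection, +0)
EK@3: {T} ∩ {T} = {T} (intersection, +0)
IM@3: {G} ∪ {T} = {G,T} (union, +1)
EIKM@3: {T} ∩ {G,T} = {T} (intersection, +0)
EK@4: {T} ∪ {G} = {G,T} (union, +1)
IM@4: {C} ∪ {A} = {A,C} (union, +1)
EIKM@4: {G,T} ∪ {A,C} = {A,C,G,T} (union, +1)
per-site changes: [2, 2, 2, 1, 3]; total = 10

A,C,T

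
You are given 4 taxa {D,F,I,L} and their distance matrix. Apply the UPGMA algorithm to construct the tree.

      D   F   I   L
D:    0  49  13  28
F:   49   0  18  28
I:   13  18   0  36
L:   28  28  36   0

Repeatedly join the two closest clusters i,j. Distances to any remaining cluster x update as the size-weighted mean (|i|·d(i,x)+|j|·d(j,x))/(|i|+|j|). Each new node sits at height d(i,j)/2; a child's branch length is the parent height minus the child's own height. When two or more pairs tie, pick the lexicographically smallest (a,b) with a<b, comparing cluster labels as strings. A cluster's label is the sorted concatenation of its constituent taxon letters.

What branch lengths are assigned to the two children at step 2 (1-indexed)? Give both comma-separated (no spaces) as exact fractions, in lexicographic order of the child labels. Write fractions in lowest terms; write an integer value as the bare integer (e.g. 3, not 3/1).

1. join D+I (d=13) ⇒ DI; edges |D|=13/2, |I|=13/2
  updated: d(DI,F)=67/2, d(DI,L)=32
2. join F+L (d=28) ⇒ FL; edges |F|=14, |L|=14
  updated: d(DI,FL)=131/4
3. join DI+FL (d=131/4) ⇒ DFIL; edges |DI|=79/8, |FL|=19/8
final tree: ((D:13/2,I:13/2):79/8,(F:14,L:14):19/8)
total length: 213/4

14,14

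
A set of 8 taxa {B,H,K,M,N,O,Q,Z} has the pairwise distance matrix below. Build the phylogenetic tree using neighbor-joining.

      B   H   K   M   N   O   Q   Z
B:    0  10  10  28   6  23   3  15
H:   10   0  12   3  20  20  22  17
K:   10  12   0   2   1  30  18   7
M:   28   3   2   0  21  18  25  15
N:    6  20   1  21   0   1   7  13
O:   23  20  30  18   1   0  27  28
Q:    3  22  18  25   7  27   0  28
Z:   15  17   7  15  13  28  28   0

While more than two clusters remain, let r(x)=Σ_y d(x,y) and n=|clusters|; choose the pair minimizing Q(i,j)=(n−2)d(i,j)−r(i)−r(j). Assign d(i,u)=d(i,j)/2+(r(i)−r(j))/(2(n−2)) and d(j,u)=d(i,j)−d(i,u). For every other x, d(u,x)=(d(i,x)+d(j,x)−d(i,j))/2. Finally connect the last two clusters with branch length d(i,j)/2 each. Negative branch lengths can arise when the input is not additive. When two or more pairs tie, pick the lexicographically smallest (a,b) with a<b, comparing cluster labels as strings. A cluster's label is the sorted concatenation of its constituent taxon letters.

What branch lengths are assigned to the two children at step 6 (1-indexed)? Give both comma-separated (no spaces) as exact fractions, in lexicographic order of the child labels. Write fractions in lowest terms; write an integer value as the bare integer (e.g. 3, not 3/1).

15/16,-5/16

1. join N+O (d=1, Q=-210) ⇒ NO; edges |N|=-6, |O|=7
  updated: d(B,NO)=14, d(H,NO)=39/2, d(K,NO)=15, d(M,NO)=19, d(NO,Q)=33/2, d(NO,Z)=20
2. join B+Q (d=3, Q=-355/2) ⇒ BQ; edges |B|=-7/4, |Q|=19/4
  updated: d(BQ,H)=29/2, d(BQ,K)=25/2, d(BQ,M)=25, d(BQ,NO)=55/4, d(BQ,Z)=20
3. join BQ+NO (d=55/4, Q=-118) ⇒ BNOQ; edges |BQ|=107/16, |NO|=113/16
  updated: d(BNOQ,H)=81/8, d(BNOQ,K)=55/8, d(BNOQ,M)=121/8, d(BNOQ,Z)=105/8
4. join H+M (d=3, Q=-273/4) ⇒ HM; edges |H|=8/3, |M|=1/3
  updated: d(BNOQ,HM)=89/8, d(HM,K)=11/2, d(HM,Z)=29/2
5. join BNOQ+HM (d=89/8, Q=-40) ⇒ BHMNOQ; edges |BNOQ|=89/16, |HM|=89/16
  updated: d(BHMNOQ,K)=5/8, d(BHMNOQ,Z)=33/4
6. join BHMNOQ+K (d=5/8, Q=-127/8) ⇒ BHKMNOQ; edges |BHMNOQ|=15/16, |K|=-5/16
  updated: d(BHKMNOQ,Z)=117/16
7. join BHKMNOQ+Z (d=117/16) ⇒ BHKMNOQZ; edges |BHKMNOQ|=117/32, |Z|=117/32
final tree: (((((B:-7/4,Q:19/4):107/16,(N:-6,O:7):113/16):89/16,(H:8/3,M:1/3):89/16):15/16,K:-5/16):117/32,Z:117/32)
total length: 637/16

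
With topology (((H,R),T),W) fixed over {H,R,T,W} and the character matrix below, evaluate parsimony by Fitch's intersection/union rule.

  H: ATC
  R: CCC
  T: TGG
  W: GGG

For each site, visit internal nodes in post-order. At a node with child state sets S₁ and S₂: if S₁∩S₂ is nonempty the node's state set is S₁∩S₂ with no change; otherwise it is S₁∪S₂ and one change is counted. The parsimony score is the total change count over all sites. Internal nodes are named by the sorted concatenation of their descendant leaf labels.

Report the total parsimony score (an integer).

6

[col 0] HR: children H:{A}, R:{C} ∪→ {A,C}; cost 1
[col 0] HRT: children HR:{A,C}, T:{T} ∪→ {A,C,T}; cost 1
[col 0] HRTW: children HRT:{A,C,T}, W:{G} ∪→ {A,C,G,T}; cost 1
[col 1] HR: children H:{T}, R:{C} ∪→ {C,T}; cost 1
[col 1] HRT: children HR:{C,T}, T:{G} ∪→ {C,G,T}; cost 1
[col 1] HRTW: children HRT:{C,G,T}, W:{G} ∩→ {G}; cost 0
[col 2] HR: children H:{C}, R:{C} ∩→ {C}; cost 0
[col 2] HRT: children HR:{C}, T:{G} ∪→ {C,G}; cost 1
[col 2] HRTW: children HRT:{C,G}, W:{G} ∩→ {G}; cost 0
per-site changes: [3, 2, 1]; total = 6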